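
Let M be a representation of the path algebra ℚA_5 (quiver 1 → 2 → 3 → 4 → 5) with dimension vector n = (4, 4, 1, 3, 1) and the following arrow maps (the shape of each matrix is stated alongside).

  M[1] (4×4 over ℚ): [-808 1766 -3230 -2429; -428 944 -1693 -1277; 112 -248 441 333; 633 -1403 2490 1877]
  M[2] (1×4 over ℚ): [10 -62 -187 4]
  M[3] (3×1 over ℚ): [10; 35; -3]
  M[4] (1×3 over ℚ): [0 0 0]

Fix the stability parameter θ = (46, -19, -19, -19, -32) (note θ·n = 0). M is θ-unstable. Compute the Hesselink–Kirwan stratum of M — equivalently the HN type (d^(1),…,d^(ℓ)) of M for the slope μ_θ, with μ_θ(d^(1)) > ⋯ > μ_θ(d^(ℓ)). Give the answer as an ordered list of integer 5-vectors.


Via rank(M_{q-1}∘⋯∘M_p): M ≅ I[1,2]^3, I[1,4], I[4,4]^2, I[5,5].
μ_θ-semistable layers: μ^(1)=27/2; μ^(2)=-11/4; μ^(3)=-19; μ^(4)=-32

((3, 3, 0, 0, 0); (1, 1, 1, 1, 0); (0, 0, 0, 2, 0); (0, 0, 0, 0, 1))


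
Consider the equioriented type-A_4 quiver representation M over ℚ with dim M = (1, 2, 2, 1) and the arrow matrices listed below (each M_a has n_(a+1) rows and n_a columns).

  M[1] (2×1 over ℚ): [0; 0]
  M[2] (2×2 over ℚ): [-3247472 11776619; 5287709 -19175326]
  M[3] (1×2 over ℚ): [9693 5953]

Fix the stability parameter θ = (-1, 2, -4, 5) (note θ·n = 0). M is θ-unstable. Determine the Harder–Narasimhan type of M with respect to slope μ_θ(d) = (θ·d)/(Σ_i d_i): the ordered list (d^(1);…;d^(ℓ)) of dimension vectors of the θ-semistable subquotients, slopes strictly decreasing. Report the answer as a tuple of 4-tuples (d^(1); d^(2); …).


Interval decomposition of M: I[1,1], I[2,3], I[2,4].
HN type (ℓ=2): μ^(1)=5; μ^(2)=-1

((0, 0, 0, 1); (1, 2, 2, 0))


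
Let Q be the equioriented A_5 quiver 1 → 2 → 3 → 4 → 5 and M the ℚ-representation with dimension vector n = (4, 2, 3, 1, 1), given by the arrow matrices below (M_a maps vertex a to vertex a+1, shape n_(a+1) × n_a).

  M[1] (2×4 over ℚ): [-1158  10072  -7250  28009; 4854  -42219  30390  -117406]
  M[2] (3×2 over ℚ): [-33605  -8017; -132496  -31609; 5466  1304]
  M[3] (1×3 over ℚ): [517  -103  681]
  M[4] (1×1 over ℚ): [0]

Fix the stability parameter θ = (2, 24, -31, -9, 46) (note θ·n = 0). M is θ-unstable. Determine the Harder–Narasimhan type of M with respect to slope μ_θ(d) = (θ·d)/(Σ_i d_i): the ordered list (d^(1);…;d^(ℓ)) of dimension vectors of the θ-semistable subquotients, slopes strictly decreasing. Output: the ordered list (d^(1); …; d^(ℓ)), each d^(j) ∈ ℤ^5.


Via rank(M_{q-1}∘⋯∘M_p): M ≅ I[1,1]^2, I[1,3], I[1,4], I[3,3], I[5,5].
μ_θ-semistable layers: μ^(1)=46; μ^(2)=2; μ^(3)=-5/3; μ^(4)=-7/2; μ^(5)=-31

((0, 0, 0, 0, 1); (2, 0, 0, 0, 0); (1, 1, 1, 0, 0); (1, 1, 1, 1, 0); (0, 0, 1, 0, 0))


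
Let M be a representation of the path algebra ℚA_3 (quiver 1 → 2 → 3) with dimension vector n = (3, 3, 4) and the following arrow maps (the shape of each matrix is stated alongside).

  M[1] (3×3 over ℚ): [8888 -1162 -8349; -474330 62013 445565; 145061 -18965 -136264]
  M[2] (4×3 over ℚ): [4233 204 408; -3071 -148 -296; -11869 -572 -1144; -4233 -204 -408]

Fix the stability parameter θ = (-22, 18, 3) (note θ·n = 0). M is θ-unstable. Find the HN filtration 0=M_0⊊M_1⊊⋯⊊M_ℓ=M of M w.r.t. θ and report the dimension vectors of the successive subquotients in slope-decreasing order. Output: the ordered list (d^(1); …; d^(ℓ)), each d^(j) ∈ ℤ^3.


Via rank(M_{q-1}∘⋯∘M_p): M ≅ I[1,2]^2, I[1,3], I[3,3]^3.
μ_θ-semistable layers: μ^(1)=18; μ^(2)=21/2; μ^(3)=3; μ^(4)=-22

((0, 2, 0); (0, 1, 1); (0, 0, 3); (3, 0, 0))


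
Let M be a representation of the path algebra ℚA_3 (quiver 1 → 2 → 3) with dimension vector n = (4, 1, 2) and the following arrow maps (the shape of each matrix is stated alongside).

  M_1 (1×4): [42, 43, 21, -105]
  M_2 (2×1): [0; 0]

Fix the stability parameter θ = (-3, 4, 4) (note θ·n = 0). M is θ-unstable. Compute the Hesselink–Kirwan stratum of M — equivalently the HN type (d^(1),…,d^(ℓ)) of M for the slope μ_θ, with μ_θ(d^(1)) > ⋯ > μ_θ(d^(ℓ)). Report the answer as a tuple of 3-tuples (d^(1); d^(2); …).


Via rank(M_{q-1}∘⋯∘M_p): M ≅ I[1,1]^3, I[1,2], I[3,3]^2.
μ_θ-semistable layers: μ^(1)=4; μ^(2)=-3

((0, 1, 2); (4, 0, 0))


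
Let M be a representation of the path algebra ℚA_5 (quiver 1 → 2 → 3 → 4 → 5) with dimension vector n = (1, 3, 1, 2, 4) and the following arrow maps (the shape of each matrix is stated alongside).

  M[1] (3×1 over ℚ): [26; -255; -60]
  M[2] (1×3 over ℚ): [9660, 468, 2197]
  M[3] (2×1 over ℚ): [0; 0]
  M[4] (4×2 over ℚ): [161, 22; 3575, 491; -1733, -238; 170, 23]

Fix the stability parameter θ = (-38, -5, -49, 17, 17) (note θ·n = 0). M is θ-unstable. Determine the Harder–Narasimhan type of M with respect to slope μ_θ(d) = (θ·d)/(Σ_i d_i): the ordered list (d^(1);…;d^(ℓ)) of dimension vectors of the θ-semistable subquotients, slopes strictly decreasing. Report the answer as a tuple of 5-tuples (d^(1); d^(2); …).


Via rank(M_{q-1}∘⋯∘M_p): M ≅ I[1,2], I[2,2], I[2,3], I[4,5]^2, I[5,5]^2.
μ_θ-semistable layers: μ^(1)=17; μ^(2)=-5; μ^(3)=-27; μ^(4)=-38

((0, 0, 0, 2, 4); (0, 2, 0, 0, 0); (0, 1, 1, 0, 0); (1, 0, 0, 0, 0))


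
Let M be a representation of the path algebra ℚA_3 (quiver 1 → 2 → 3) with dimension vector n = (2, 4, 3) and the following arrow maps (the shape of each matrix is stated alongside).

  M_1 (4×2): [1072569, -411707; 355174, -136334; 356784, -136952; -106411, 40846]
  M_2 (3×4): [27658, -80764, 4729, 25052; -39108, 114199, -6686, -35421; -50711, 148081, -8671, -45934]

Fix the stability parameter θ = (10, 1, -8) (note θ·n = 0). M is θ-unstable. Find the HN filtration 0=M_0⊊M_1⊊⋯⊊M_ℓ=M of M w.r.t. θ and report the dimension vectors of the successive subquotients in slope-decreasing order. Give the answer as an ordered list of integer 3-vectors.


Via rank(M_{q-1}∘⋯∘M_p): M ≅ I[1,3]^2, I[2,2], I[2,3].
μ_θ-semistable layers: μ^(1)=1; μ^(2)=-7/2

((2, 3, 2); (0, 1, 1))


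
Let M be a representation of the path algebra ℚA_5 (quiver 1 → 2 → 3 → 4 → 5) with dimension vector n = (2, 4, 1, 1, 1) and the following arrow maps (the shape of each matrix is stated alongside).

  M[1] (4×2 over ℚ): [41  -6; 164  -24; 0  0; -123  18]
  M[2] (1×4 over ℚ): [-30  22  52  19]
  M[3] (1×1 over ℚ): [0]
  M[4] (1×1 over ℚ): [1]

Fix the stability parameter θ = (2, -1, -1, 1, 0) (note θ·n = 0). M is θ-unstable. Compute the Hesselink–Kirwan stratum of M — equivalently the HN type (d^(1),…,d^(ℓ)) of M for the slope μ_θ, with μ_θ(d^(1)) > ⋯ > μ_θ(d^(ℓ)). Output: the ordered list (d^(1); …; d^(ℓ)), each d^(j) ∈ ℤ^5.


Via rank(M_{q-1}∘⋯∘M_p): M ≅ I[1,1], I[1,3], I[2,2]^3, I[4,5].
μ_θ-semistable layers: μ^(1)=2; μ^(2)=1/2; μ^(3)=0; μ^(4)=-1

((1, 0, 0, 0, 0); (0, 0, 0, 1, 1); (1, 1, 1, 0, 0); (0, 3, 0, 0, 0))


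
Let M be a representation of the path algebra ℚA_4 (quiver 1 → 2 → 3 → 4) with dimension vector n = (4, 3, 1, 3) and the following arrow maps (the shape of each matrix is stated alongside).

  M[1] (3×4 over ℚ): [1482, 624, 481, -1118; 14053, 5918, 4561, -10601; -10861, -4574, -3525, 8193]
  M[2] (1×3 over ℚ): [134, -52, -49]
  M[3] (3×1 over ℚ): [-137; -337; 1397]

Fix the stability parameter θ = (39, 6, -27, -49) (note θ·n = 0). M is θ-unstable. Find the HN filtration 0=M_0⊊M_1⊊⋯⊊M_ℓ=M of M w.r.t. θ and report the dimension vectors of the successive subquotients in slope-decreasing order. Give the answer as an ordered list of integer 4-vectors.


Via rank(M_{q-1}∘⋯∘M_p): M ≅ I[1,1]^2, I[1,2], I[1,4], I[2,2], I[4,4]^2.
μ_θ-semistable layers: μ^(1)=39; μ^(2)=45/2; μ^(3)=6; μ^(4)=-31/4; μ^(5)=-49

((2, 0, 0, 0); (1, 1, 0, 0); (0, 1, 0, 0); (1, 1, 1, 1); (0, 0, 0, 2))


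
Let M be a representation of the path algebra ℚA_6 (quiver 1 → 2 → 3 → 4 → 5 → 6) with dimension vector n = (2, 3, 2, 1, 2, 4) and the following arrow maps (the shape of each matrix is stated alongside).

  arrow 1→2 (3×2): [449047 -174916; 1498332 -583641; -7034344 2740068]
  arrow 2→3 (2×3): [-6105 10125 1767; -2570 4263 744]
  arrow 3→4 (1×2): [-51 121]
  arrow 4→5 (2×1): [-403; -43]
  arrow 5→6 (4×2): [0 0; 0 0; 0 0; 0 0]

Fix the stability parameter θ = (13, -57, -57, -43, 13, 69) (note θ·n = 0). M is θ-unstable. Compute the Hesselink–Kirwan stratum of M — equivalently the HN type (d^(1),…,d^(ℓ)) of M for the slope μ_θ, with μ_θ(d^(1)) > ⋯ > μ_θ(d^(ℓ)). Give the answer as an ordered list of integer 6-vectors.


Interval decomposition of M: I[1,3], I[1,5], I[2,2], I[5,5], I[6,6]^4.
HN type (ℓ=5): μ^(1)=69; μ^(2)=13; μ^(3)=-101/3; μ^(4)=-36; μ^(5)=-57

((0, 0, 0, 0, 0, 4); (0, 0, 0, 0, 2, 0); (1, 1, 1, 0, 0, 0); (1, 1, 1, 1, 0, 0); (0, 1, 0, 0, 0, 0))


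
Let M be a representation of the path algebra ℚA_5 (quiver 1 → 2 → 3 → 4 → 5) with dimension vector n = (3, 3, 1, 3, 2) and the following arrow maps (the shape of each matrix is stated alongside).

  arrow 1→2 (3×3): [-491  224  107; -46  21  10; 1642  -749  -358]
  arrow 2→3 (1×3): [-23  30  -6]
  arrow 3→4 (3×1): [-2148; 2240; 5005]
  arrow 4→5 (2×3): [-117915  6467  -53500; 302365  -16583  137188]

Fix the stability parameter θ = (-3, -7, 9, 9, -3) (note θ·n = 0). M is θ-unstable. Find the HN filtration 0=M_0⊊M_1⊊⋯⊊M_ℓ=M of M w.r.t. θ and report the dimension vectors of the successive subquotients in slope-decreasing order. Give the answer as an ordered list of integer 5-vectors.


Barcode: M ≅ I[1,1], I[1,2], I[1,4], I[2,2], I[4,5]^2. HN layers by μ_θ (5 steps, strictly decreasing):
  μ^(1)=9; μ^(2)=3; μ^(3)=-3; μ^(4)=-5; μ^(5)=-7

((0, 0, 1, 1, 0); (0, 0, 0, 2, 2); (1, 0, 0, 0, 0); (2, 2, 0, 0, 0); (0, 1, 0, 0, 0))


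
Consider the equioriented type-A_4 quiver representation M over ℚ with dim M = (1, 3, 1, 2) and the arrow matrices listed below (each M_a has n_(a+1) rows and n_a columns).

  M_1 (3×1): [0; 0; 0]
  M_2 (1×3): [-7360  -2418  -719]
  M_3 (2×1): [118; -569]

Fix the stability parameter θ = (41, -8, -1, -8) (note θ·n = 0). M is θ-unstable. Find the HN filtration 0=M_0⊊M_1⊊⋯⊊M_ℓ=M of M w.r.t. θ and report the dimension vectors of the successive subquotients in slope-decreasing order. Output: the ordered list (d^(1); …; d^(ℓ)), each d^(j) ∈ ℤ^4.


Via rank(M_{q-1}∘⋯∘M_p): M ≅ I[1,1], I[2,2]^2, I[2,4], I[4,4].
μ_θ-semistable layers: μ^(1)=41; μ^(2)=-9/2; μ^(3)=-8

((1, 0, 0, 0); (0, 0, 1, 1); (0, 3, 0, 1))


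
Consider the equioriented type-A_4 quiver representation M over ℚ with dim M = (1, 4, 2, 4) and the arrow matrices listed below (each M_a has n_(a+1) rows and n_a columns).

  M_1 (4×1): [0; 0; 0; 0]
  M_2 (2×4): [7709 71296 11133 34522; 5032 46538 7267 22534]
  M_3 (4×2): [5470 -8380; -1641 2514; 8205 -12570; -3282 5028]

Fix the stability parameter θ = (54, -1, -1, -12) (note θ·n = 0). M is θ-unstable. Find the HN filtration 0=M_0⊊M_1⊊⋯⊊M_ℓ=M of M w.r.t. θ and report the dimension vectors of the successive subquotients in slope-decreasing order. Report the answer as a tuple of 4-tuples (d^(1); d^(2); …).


Interval decomposition of M: I[1,1], I[2,2]^2, I[2,3], I[2,4], I[4,4]^3.
HN type (ℓ=4): μ^(1)=54; μ^(2)=-1; μ^(3)=-14/3; μ^(4)=-12

((1, 0, 0, 0); (0, 3, 1, 0); (0, 1, 1, 1); (0, 0, 0, 3))


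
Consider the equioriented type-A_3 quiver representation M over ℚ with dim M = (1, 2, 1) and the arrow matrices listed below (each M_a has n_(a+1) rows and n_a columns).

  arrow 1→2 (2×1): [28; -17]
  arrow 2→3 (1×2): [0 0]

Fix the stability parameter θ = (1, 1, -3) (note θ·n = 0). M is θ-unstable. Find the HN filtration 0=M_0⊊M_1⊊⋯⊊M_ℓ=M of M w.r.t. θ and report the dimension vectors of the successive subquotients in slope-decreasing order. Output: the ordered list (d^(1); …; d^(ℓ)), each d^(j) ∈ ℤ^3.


Via rank(M_{q-1}∘⋯∘M_p): M ≅ I[1,2], I[2,2], I[3,3].
μ_θ-semistable layers: μ^(1)=1; μ^(2)=-3

((1, 2, 0); (0, 0, 1))


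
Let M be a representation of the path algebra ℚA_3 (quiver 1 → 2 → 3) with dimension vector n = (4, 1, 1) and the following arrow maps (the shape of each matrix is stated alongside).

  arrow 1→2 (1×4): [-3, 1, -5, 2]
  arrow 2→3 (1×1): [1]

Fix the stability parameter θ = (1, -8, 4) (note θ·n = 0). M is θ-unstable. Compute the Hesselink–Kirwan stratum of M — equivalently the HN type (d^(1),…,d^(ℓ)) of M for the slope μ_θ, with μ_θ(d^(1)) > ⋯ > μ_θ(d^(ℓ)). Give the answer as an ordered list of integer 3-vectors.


Barcode: M ≅ I[1,1]^3, I[1,3]. HN layers by μ_θ (3 steps, strictly decreasing):
  μ^(1)=4; μ^(2)=1; μ^(3)=-7/2

((0, 0, 1); (3, 0, 0); (1, 1, 0))


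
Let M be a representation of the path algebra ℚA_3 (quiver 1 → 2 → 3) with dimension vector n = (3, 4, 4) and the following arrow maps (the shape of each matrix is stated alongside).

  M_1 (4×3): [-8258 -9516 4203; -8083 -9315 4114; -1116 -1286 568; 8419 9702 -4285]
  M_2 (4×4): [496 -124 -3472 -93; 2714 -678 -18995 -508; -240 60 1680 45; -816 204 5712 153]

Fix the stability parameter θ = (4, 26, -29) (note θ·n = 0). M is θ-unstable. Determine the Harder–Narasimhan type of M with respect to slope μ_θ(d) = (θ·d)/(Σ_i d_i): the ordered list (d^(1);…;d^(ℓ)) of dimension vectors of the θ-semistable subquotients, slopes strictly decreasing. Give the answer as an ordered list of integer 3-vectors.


Barcode: M ≅ I[1,2]^2, I[1,3], I[2,3], I[3,3]^2. HN layers by μ_θ (5 steps, strictly decreasing):
  μ^(1)=26; μ^(2)=4; μ^(3)=1/3; μ^(4)=-3/2; μ^(5)=-29

((0, 2, 0); (2, 0, 0); (1, 1, 1); (0, 1, 1); (0, 0, 2))


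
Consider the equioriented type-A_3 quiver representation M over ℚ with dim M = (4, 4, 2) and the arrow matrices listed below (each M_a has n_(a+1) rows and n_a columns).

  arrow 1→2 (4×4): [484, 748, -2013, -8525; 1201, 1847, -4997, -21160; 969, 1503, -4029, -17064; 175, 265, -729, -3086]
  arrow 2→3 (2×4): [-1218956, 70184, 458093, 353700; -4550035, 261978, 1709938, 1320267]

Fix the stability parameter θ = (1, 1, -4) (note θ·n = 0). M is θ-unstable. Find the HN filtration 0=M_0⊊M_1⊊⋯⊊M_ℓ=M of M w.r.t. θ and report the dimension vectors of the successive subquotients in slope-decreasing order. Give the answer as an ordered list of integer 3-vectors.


Interval decomposition of M: I[1,1]^2, I[1,3]^2, I[2,2]^2.
HN type (ℓ=2): μ^(1)=1; μ^(2)=-2/3

((2, 2, 0); (2, 2, 2))


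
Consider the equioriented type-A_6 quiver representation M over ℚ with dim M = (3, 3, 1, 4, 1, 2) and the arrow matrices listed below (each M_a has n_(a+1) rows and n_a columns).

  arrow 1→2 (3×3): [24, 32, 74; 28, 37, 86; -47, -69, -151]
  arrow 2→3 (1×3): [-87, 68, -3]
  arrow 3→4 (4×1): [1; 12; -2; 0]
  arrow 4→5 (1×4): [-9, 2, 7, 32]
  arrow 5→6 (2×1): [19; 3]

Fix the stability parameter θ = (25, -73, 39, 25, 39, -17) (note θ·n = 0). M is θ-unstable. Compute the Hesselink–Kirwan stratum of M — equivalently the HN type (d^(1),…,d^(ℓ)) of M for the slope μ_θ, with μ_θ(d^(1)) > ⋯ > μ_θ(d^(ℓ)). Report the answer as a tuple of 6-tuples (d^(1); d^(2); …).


Interval decomposition of M: I[1,2]^2, I[1,6], I[4,4]^3, I[6,6].
HN type (ℓ=4): μ^(1)=25; μ^(2)=43/2; μ^(3)=-17; μ^(4)=-24

((0, 0, 0, 3, 0, 0); (0, 0, 1, 1, 1, 1); (0, 0, 0, 0, 0, 1); (3, 3, 0, 0, 0, 0))


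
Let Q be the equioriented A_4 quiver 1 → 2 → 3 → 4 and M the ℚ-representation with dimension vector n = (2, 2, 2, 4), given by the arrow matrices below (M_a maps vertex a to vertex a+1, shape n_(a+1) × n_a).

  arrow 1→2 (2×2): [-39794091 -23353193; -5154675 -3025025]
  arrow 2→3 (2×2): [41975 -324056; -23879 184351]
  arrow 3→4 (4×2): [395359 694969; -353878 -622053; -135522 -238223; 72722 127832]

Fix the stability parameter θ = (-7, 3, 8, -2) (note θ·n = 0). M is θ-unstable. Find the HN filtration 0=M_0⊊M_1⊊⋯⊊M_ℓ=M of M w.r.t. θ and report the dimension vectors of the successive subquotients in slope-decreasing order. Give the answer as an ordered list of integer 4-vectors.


Barcode: M ≅ I[1,1], I[1,4], I[2,4], I[4,4]^2. HN layers by μ_θ (3 steps, strictly decreasing):
  μ^(1)=3; μ^(2)=-2; μ^(3)=-7

((0, 2, 2, 2); (0, 0, 0, 2); (2, 0, 0, 0))


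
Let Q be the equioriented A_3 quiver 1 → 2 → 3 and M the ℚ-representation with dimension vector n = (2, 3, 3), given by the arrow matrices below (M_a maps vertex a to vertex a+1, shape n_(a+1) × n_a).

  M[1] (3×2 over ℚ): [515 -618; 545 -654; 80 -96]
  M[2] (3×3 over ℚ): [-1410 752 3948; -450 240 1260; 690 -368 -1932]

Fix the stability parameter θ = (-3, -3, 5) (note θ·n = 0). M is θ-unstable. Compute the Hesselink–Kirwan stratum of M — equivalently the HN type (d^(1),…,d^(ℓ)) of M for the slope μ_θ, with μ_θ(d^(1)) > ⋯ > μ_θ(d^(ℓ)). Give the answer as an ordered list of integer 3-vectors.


Barcode: M ≅ I[1,1], I[1,3], I[2,2]^2, I[3,3]^2. HN layers by μ_θ (2 steps, strictly decreasing):
  μ^(1)=5; μ^(2)=-3

((0, 0, 3); (2, 3, 0))


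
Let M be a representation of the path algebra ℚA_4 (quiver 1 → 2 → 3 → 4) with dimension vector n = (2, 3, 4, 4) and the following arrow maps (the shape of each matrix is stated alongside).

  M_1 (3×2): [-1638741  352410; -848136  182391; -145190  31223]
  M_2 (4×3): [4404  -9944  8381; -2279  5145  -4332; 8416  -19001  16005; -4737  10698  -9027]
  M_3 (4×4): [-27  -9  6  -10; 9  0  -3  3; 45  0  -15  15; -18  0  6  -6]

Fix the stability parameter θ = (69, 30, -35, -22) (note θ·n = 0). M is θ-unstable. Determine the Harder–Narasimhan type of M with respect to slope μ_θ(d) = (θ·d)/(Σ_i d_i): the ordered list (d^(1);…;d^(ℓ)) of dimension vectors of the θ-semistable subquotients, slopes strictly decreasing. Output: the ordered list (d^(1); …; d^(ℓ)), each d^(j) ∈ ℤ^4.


Barcode: M ≅ I[1,3], I[1,4], I[2,3], I[3,4], I[4,4]^2. HN layers by μ_θ (5 steps, strictly decreasing):
  μ^(1)=64/3; μ^(2)=21/2; μ^(3)=-5/2; μ^(4)=-22; μ^(5)=-35

((1, 1, 1, 0); (1, 1, 1, 1); (0, 1, 1, 0); (0, 0, 0, 3); (0, 0, 1, 0))


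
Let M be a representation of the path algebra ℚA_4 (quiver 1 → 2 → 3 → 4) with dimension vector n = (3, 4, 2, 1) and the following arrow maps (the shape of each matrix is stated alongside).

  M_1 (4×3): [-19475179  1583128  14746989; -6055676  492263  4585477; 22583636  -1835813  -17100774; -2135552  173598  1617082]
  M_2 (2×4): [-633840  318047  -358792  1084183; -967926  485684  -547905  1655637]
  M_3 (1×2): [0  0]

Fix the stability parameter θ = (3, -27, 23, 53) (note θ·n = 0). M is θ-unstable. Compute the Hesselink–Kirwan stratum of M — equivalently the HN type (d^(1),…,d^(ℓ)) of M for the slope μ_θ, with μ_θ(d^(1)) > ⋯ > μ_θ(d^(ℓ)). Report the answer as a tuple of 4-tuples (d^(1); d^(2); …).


Barcode: M ≅ I[1,2], I[1,3]^2, I[2,2], I[4,4]. HN layers by μ_θ (4 steps, strictly decreasing):
  μ^(1)=53; μ^(2)=23; μ^(3)=-12; μ^(4)=-27

((0, 0, 0, 1); (0, 0, 2, 0); (3, 3, 0, 0); (0, 1, 0, 0))


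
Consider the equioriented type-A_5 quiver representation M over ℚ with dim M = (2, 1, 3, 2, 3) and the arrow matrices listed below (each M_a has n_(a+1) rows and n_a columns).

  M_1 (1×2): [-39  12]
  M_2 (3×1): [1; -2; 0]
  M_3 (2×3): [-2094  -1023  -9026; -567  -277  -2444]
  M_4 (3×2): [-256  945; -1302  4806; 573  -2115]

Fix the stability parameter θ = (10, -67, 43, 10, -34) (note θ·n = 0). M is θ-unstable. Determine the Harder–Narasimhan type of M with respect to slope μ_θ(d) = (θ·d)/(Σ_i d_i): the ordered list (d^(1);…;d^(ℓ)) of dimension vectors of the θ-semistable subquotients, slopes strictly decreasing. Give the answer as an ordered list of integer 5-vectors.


Interval decomposition of M: I[1,1], I[1,5], I[3,3], I[3,5], I[5,5].
HN type (ℓ=5): μ^(1)=43; μ^(2)=10; μ^(3)=19/3; μ^(4)=-57/2; μ^(5)=-34

((0, 0, 1, 0, 0); (1, 0, 0, 0, 0); (0, 0, 2, 2, 2); (1, 1, 0, 0, 0); (0, 0, 0, 0, 1))


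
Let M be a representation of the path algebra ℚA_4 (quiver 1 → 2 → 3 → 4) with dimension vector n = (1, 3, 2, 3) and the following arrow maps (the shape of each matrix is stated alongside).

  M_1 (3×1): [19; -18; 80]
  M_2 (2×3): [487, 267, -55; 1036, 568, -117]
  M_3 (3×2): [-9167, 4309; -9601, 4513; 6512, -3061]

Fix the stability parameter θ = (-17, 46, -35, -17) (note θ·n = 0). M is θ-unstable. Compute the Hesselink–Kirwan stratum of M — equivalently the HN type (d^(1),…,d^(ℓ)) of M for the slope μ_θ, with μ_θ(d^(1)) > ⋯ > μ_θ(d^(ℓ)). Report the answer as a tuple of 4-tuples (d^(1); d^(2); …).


Interval decomposition of M: I[1,4], I[2,2], I[2,4], I[4,4].
HN type (ℓ=3): μ^(1)=46; μ^(2)=-2; μ^(3)=-17

((0, 1, 0, 0); (0, 2, 2, 2); (1, 0, 0, 1))


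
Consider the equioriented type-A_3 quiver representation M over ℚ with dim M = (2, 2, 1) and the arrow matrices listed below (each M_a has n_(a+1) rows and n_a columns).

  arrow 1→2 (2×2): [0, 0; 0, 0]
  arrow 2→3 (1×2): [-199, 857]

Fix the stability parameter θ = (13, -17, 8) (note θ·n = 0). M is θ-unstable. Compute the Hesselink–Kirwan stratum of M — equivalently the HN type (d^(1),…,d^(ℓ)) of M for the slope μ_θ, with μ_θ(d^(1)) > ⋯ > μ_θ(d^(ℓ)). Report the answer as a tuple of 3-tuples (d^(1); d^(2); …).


Interval decomposition of M: I[1,1]^2, I[2,2], I[2,3].
HN type (ℓ=3): μ^(1)=13; μ^(2)=8; μ^(3)=-17

((2, 0, 0); (0, 0, 1); (0, 2, 0))


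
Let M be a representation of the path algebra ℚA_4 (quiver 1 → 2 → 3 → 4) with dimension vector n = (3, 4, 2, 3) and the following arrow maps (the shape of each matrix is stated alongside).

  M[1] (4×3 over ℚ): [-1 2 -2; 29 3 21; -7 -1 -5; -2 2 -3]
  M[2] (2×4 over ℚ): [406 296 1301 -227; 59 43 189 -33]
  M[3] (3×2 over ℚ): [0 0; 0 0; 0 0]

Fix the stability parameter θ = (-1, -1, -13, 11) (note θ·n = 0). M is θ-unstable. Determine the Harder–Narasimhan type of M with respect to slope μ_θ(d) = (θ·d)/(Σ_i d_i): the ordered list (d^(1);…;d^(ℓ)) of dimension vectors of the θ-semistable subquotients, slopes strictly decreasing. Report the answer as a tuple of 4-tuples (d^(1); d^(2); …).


Barcode: M ≅ I[1,2], I[1,3]^2, I[2,2], I[4,4]^3. HN layers by μ_θ (3 steps, strictly decreasing):
  μ^(1)=11; μ^(2)=-1; μ^(3)=-5

((0, 0, 0, 3); (1, 2, 0, 0); (2, 2, 2, 0))


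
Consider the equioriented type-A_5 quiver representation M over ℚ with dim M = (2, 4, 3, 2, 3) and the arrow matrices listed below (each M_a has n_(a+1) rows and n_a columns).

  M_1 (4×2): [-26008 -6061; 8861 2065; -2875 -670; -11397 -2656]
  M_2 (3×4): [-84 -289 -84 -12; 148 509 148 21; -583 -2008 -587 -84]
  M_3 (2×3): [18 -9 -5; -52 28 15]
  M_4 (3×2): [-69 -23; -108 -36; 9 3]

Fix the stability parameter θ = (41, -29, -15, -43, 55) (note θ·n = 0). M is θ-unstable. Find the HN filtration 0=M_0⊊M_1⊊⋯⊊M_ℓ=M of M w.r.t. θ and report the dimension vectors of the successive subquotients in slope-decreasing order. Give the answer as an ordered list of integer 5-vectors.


Via rank(M_{q-1}∘⋯∘M_p): M ≅ I[1,4], I[1,5], I[2,2], I[2,3], I[5,5]^2.
μ_θ-semistable layers: μ^(1)=55; μ^(2)=-23/2; μ^(3)=-15; μ^(4)=-29

((0, 0, 0, 0, 3); (2, 2, 2, 2, 0); (0, 0, 1, 0, 0); (0, 2, 0, 0, 0))


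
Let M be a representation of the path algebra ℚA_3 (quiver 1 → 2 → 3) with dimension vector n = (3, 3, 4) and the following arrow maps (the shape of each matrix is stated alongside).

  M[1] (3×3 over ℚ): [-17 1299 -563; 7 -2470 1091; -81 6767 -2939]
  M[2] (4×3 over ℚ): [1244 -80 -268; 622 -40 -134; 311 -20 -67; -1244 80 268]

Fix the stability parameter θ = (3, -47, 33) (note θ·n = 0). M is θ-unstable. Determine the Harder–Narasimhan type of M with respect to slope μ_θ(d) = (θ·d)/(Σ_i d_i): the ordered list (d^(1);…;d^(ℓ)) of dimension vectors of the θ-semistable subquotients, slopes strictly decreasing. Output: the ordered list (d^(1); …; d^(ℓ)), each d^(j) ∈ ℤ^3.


Interval decomposition of M: I[1,1], I[1,2]^2, I[2,3], I[3,3]^3.
HN type (ℓ=4): μ^(1)=33; μ^(2)=3; μ^(3)=-22; μ^(4)=-47

((0, 0, 4); (1, 0, 0); (2, 2, 0); (0, 1, 0))


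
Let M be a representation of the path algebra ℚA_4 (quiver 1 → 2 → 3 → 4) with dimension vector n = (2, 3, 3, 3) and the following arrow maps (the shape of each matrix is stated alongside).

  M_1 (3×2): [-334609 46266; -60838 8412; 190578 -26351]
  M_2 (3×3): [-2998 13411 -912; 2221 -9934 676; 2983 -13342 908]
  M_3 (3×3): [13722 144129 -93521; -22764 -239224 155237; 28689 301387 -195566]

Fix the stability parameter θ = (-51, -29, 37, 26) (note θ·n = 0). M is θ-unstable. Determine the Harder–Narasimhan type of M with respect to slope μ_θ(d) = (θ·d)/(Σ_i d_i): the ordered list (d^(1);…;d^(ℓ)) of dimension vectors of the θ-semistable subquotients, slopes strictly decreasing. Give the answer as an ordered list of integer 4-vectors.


Interval decomposition of M: I[1,2], I[1,4], I[2,4], I[3,4].
HN type (ℓ=3): μ^(1)=63/2; μ^(2)=-29; μ^(3)=-51

((0, 0, 3, 3); (0, 3, 0, 0); (2, 0, 0, 0))


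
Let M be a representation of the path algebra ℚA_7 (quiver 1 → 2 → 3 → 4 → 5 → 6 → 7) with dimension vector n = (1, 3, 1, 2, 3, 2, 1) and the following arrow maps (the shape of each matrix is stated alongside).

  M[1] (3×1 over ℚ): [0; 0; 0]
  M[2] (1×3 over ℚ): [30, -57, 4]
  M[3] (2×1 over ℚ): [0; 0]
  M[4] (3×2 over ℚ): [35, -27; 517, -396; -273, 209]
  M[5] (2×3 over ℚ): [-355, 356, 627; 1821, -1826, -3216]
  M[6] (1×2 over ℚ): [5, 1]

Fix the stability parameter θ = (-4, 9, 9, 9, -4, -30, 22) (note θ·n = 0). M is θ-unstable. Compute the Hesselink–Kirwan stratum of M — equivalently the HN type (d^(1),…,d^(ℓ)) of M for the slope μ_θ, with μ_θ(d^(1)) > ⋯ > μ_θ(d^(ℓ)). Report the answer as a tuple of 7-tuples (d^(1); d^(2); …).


Via rank(M_{q-1}∘⋯∘M_p): M ≅ I[1,1], I[2,2]^2, I[2,3], I[4,6], I[4,7], I[5,5].
μ_θ-semistable layers: μ^(1)=22; μ^(2)=9; μ^(3)=-4; μ^(4)=-25/3

((0, 0, 0, 0, 0, 0, 1); (0, 3, 1, 0, 0, 0, 0); (1, 0, 0, 0, 1, 0, 0); (0, 0, 0, 2, 2, 2, 0))


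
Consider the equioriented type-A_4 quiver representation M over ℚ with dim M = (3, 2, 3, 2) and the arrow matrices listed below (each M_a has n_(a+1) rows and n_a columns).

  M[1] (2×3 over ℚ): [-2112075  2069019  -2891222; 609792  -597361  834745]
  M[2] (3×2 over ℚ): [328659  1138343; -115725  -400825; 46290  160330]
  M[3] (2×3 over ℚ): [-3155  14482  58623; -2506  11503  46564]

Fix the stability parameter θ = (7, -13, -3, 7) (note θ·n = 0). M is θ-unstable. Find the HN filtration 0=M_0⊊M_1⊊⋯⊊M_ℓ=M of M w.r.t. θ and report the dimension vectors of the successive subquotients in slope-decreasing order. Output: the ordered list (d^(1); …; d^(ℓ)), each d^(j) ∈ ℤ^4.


Interval decomposition of M: I[1,1], I[1,2], I[1,4], I[3,3], I[3,4].
HN type (ℓ=2): μ^(1)=7; μ^(2)=-3

((1, 0, 0, 2); (2, 2, 3, 0))


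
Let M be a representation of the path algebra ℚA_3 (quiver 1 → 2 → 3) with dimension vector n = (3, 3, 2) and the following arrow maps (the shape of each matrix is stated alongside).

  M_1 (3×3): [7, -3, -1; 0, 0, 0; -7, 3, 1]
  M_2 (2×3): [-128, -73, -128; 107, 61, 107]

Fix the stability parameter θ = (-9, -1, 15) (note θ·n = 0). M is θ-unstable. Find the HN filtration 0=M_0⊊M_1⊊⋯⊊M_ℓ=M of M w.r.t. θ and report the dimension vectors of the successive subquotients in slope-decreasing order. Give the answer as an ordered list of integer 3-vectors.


Barcode: M ≅ I[1,1]^2, I[1,2], I[2,3]^2. HN layers by μ_θ (3 steps, strictly decreasing):
  μ^(1)=15; μ^(2)=-1; μ^(3)=-9

((0, 0, 2); (0, 3, 0); (3, 0, 0))


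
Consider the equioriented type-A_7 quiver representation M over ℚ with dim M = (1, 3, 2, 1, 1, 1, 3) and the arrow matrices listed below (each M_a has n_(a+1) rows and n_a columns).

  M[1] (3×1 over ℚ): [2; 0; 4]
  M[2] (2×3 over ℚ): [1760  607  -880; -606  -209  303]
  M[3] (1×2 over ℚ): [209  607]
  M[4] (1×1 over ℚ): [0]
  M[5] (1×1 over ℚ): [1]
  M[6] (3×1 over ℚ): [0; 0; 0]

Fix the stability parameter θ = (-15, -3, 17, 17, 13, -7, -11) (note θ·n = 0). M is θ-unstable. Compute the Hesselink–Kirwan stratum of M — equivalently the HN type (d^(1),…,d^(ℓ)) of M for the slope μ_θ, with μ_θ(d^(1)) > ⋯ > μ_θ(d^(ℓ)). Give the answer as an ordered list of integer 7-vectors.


Barcode: M ≅ I[1,2], I[2,3], I[2,4], I[5,6], I[7,7]^3. HN layers by μ_θ (5 steps, strictly decreasing):
  μ^(1)=17; μ^(2)=3; μ^(3)=-3; μ^(4)=-11; μ^(5)=-15

((0, 0, 2, 1, 0, 0, 0); (0, 0, 0, 0, 1, 1, 0); (0, 3, 0, 0, 0, 0, 0); (0, 0, 0, 0, 0, 0, 3); (1, 0, 0, 0, 0, 0, 0))


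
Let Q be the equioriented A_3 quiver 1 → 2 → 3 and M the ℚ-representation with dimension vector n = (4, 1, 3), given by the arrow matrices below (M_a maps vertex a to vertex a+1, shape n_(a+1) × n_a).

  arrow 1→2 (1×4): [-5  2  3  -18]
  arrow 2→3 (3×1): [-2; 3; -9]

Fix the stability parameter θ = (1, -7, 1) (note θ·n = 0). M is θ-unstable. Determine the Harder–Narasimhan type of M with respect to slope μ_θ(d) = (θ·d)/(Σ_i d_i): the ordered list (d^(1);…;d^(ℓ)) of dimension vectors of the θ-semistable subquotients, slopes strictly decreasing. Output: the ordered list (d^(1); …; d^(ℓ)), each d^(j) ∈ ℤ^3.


Via rank(M_{q-1}∘⋯∘M_p): M ≅ I[1,1]^3, I[1,3], I[3,3]^2.
μ_θ-semistable layers: μ^(1)=1; μ^(2)=-3

((3, 0, 3); (1, 1, 0))


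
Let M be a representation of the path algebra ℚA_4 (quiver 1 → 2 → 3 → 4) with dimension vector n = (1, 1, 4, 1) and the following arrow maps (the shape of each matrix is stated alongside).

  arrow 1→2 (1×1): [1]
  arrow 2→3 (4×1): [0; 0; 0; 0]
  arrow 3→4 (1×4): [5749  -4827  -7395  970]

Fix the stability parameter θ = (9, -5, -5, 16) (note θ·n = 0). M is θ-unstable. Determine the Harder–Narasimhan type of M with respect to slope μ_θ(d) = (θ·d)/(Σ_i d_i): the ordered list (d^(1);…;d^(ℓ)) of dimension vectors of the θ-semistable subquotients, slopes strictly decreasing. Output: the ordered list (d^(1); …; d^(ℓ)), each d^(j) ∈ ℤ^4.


Barcode: M ≅ I[1,2], I[3,3]^3, I[3,4]. HN layers by μ_θ (3 steps, strictly decreasing):
  μ^(1)=16; μ^(2)=2; μ^(3)=-5

((0, 0, 0, 1); (1, 1, 0, 0); (0, 0, 4, 0))


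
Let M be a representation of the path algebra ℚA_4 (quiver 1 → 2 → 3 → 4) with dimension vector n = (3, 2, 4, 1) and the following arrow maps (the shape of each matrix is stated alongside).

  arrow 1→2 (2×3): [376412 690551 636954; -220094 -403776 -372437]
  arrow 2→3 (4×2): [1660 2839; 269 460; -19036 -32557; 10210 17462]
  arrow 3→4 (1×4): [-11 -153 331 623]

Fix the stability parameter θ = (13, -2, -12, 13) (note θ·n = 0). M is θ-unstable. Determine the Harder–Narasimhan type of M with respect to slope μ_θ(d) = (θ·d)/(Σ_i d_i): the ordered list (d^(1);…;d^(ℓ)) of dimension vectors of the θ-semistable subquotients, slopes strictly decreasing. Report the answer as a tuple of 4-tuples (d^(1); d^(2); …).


Barcode: M ≅ I[1,1], I[1,3], I[1,4], I[3,3]^2. HN layers by μ_θ (3 steps, strictly decreasing):
  μ^(1)=13; μ^(2)=-1/3; μ^(3)=-12

((1, 0, 0, 1); (2, 2, 2, 0); (0, 0, 2, 0))


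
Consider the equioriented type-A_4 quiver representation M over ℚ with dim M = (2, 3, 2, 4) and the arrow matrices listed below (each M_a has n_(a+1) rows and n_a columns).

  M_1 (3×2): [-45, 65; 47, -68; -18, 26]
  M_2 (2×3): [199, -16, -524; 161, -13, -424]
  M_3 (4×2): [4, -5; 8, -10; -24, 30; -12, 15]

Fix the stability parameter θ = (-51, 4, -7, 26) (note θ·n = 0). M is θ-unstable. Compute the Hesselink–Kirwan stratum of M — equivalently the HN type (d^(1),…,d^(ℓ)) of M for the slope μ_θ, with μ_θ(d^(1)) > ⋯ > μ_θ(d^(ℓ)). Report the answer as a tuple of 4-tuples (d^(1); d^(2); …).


Barcode: M ≅ I[1,3], I[1,4], I[2,2], I[4,4]^3. HN layers by μ_θ (4 steps, strictly decreasing):
  μ^(1)=26; μ^(2)=4; μ^(3)=-3/2; μ^(4)=-51

((0, 0, 0, 4); (0, 1, 0, 0); (0, 2, 2, 0); (2, 0, 0, 0))


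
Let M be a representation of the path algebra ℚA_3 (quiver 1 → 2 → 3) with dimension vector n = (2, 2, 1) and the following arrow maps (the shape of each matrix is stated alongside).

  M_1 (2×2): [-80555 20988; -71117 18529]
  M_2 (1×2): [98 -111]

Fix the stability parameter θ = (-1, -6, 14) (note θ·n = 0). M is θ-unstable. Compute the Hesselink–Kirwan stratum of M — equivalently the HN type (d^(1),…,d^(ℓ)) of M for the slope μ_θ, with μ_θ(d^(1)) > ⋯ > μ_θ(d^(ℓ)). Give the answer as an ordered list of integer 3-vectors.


Interval decomposition of M: I[1,2], I[1,3].
HN type (ℓ=2): μ^(1)=14; μ^(2)=-7/2

((0, 0, 1); (2, 2, 0))


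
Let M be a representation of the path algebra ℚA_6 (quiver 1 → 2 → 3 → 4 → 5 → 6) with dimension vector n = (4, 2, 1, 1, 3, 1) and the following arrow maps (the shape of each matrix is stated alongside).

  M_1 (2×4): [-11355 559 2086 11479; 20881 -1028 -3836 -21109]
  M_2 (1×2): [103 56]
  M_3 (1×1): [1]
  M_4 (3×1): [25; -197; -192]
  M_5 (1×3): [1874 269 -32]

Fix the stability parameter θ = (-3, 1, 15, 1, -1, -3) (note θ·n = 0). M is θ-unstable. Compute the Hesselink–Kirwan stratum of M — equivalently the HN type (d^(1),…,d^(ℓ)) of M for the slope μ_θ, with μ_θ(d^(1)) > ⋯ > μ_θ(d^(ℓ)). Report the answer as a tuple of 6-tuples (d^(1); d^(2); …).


Via rank(M_{q-1}∘⋯∘M_p): M ≅ I[1,1]^2, I[1,2], I[1,6], I[5,5]^2.
μ_θ-semistable layers: μ^(1)=3; μ^(2)=1; μ^(3)=-1; μ^(4)=-3

((0, 0, 1, 1, 1, 1); (0, 2, 0, 0, 0, 0); (0, 0, 0, 0, 2, 0); (4, 0, 0, 0, 0, 0))


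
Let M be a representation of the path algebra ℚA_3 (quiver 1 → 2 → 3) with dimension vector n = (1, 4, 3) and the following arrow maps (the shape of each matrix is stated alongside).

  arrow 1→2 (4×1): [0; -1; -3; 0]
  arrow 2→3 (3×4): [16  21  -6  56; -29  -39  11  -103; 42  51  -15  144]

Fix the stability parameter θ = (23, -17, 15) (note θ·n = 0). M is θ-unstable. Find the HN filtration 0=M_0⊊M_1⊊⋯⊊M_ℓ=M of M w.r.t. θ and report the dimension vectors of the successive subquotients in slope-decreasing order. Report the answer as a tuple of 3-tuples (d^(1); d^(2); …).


Via rank(M_{q-1}∘⋯∘M_p): M ≅ I[1,3], I[2,2], I[2,3]^2.
μ_θ-semistable layers: μ^(1)=15; μ^(2)=3; μ^(3)=-17

((0, 0, 3); (1, 1, 0); (0, 3, 0))


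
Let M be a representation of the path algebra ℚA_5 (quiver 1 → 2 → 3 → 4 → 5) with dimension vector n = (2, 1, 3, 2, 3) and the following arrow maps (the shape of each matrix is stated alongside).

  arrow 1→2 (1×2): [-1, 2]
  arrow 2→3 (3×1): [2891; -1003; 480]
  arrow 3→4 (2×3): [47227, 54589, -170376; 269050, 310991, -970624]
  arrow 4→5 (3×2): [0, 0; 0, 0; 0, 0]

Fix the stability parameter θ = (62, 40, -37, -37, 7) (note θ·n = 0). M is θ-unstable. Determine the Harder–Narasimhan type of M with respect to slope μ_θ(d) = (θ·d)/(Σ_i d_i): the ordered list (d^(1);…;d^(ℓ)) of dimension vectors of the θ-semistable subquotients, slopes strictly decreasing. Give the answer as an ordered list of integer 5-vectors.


Interval decomposition of M: I[1,1], I[1,4], I[3,3], I[3,4], I[5,5]^3.
HN type (ℓ=3): μ^(1)=62; μ^(2)=7; μ^(3)=-37

((1, 0, 0, 0, 0); (1, 1, 1, 1, 3); (0, 0, 2, 1, 0))


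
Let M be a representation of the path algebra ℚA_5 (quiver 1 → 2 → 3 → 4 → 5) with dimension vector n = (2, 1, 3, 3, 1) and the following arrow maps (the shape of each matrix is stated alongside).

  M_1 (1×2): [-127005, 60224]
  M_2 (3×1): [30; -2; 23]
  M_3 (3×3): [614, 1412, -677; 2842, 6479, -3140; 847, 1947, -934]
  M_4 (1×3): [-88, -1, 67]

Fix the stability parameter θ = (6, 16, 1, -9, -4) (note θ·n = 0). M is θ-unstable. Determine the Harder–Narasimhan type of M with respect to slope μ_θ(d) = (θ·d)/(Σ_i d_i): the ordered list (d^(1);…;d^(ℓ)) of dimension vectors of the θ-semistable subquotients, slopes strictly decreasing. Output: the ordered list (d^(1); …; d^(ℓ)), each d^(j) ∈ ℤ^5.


Via rank(M_{q-1}∘⋯∘M_p): M ≅ I[1,1], I[1,5], I[3,4]^2.
μ_θ-semistable layers: μ^(1)=6; μ^(2)=2; μ^(3)=-4

((1, 0, 0, 0, 0); (1, 1, 1, 1, 1); (0, 0, 2, 2, 0))


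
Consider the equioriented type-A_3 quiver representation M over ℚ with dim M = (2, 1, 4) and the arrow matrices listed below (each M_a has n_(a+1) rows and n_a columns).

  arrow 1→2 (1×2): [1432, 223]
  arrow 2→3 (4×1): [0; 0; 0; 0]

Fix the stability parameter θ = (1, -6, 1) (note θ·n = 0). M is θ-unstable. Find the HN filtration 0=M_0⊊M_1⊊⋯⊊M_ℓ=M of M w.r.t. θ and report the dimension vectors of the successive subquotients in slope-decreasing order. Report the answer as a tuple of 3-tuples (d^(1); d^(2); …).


Barcode: M ≅ I[1,1], I[1,2], I[3,3]^4. HN layers by μ_θ (2 steps, strictly decreasing):
  μ^(1)=1; μ^(2)=-5/2

((1, 0, 4); (1, 1, 0))


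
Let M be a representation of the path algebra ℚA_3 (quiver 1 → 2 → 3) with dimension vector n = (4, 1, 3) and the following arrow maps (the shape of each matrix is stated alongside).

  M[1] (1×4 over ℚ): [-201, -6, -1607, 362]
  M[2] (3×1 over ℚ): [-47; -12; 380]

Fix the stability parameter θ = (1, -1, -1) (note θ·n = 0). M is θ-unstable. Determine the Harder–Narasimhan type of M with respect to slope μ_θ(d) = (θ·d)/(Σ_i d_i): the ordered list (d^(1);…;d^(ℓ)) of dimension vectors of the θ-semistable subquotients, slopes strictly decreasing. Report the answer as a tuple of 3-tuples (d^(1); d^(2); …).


Via rank(M_{q-1}∘⋯∘M_p): M ≅ I[1,1]^3, I[1,3], I[3,3]^2.
μ_θ-semistable layers: μ^(1)=1; μ^(2)=-1/3; μ^(3)=-1

((3, 0, 0); (1, 1, 1); (0, 0, 2))


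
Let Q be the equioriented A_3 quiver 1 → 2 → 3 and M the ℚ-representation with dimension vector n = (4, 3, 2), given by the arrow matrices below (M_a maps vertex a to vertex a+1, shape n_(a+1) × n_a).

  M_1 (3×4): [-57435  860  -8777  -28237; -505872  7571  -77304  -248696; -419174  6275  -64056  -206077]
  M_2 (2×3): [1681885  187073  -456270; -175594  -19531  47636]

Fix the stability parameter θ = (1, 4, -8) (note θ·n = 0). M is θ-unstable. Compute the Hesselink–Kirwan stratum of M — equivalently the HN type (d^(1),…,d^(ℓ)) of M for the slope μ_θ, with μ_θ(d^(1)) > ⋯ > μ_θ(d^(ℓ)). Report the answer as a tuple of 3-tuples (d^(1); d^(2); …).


Barcode: M ≅ I[1,1], I[1,2], I[1,3]^2. HN layers by μ_θ (3 steps, strictly decreasing):
  μ^(1)=4; μ^(2)=1; μ^(3)=-1

((0, 1, 0); (2, 0, 0); (2, 2, 2))


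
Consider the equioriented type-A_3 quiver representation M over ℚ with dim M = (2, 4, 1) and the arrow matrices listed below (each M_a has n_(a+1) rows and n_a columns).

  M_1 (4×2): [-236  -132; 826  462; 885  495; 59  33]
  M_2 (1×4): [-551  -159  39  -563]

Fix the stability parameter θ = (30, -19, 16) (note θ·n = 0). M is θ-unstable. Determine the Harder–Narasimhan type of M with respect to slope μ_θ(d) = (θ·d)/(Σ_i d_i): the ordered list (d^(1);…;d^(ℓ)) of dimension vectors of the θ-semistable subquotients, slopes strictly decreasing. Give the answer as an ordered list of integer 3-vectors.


Barcode: M ≅ I[1,1], I[1,2], I[2,2]^2, I[2,3]. HN layers by μ_θ (4 steps, strictly decreasing):
  μ^(1)=30; μ^(2)=16; μ^(3)=11/2; μ^(4)=-19

((1, 0, 0); (0, 0, 1); (1, 1, 0); (0, 3, 0))


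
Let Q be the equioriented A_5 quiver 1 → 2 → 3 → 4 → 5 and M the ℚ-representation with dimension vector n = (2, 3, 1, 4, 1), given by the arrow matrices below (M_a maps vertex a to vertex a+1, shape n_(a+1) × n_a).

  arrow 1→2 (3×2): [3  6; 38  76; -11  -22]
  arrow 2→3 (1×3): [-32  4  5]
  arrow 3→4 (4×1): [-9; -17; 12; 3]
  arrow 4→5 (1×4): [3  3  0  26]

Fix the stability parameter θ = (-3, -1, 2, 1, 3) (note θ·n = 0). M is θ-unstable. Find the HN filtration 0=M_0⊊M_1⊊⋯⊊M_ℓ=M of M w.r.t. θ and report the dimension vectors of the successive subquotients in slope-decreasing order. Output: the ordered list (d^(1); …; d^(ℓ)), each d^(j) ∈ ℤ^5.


Via rank(M_{q-1}∘⋯∘M_p): M ≅ I[1,1], I[1,4], I[2,2]^2, I[4,4]^2, I[4,5].
μ_θ-semistable layers: μ^(1)=3; μ^(2)=3/2; μ^(3)=1; μ^(4)=-1; μ^(5)=-3

((0, 0, 0, 0, 1); (0, 0, 1, 1, 0); (0, 0, 0, 3, 0); (0, 3, 0, 0, 0); (2, 0, 0, 0, 0))
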